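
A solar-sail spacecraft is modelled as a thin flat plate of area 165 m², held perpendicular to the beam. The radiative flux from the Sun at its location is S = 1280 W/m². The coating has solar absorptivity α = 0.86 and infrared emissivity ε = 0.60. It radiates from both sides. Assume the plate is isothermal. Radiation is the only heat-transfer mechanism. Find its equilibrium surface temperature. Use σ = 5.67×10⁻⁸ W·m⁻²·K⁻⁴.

At equilibrium, absorbed power = emitted power.
Absorbing cross-section = A = 165.0 m²; emitting surface = 2A = 330.0 m² (ratio 2).
αS·A_cross = εσ·A_surf·T⁴  ⇒  T⁴ = αS/(ε·2σ).
T⁴ = 0.860·1280/(0.60·2·5.67×10⁻⁸) = 1.618×10¹⁰ K⁴.
T = (1.618×10¹⁰)^(1/4).

T ≈ 357 K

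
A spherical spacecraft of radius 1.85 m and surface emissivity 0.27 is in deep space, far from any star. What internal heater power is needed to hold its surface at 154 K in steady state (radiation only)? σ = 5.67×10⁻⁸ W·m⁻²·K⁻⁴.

P = εσ·4πr²·T⁴.
4πr² = 43.01 m²; T⁴ = 5.624×10⁸ K⁴.
P = 0.27·5.67×10⁻⁸·43.01·5.624×10⁸.

P ≈ 370 W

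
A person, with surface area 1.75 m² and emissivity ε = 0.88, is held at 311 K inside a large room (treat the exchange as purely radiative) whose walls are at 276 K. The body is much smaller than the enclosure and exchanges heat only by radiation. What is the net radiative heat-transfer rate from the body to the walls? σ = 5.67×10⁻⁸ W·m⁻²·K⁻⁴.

P_net ≈ 310 W

For a small grey body in a large enclosure: P_net = εσA(T_body⁴ − T_wall⁴).
A = 1.75 m²; T_body⁴ − T_wall⁴ = 9.355×10⁹ − 5.803×10⁹ = 3.552×10⁹ K⁴.
|P_net| = 0.88·5.67×10⁻⁸·1.750·3.552×10⁹.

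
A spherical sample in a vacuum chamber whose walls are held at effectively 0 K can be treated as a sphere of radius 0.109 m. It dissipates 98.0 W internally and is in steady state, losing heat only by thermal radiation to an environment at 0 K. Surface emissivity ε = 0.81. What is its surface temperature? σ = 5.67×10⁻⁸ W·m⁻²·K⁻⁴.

T ≈ 346 K

Steady state: internal power = radiated power, P = εσA T⁴.
Radiating area A = 4πr² = 0.1493 m².
T⁴ = P/(εσA) = 98.0/(0.81·5.67×10⁻⁸·0.1493) = 1.429×10¹⁰ K⁴.
T = (1.429×10¹⁰)^(1/4).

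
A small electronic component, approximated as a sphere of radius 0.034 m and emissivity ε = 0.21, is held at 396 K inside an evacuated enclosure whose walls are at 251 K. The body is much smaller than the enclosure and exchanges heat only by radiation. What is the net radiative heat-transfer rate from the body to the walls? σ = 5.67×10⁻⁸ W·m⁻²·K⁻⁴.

For a small grey body in a large enclosure: P_net = εσA(T_body⁴ − T_wall⁴).
A = 4πr² = 0.01453 m²; T_body⁴ − T_wall⁴ = 2.459×10¹⁰ − 3.969×10⁹ = 2.062×10¹⁰ K⁴.
|P_net| = 0.21·5.67×10⁻⁸·0.01453·2.062×10¹⁰.

P_net ≈ 3.57 W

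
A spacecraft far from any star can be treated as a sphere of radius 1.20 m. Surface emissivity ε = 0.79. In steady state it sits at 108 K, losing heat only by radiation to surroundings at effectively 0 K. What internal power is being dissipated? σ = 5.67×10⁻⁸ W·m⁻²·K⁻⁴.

P ≈ 110 W

Steady state: P = εσA T⁴.
A = 4πr² = 18.10 m²; T⁴ = (108)⁴ = 1.360×10⁸ K⁴.
P = 0.79 × 5.67×10⁻⁸ × 18.10 × 1.360×10⁸.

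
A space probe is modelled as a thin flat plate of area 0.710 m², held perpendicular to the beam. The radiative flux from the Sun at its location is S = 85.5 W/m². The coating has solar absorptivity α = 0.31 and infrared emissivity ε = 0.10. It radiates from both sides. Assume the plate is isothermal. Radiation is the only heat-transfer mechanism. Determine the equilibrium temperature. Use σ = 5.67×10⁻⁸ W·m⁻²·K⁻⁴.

T ≈ 220 K

At equilibrium, absorbed power = emitted power.
Absorbing cross-section = A = 0.7100 m²; emitting surface = 2A = 1.420 m² (ratio 2).
αS·A_cross = εσ·A_surf·T⁴  ⇒  T⁴ = αS/(ε·2σ).
T⁴ = 0.310·85.5/(0.10·2·5.67×10⁻⁸) = 2.337×10⁹ K⁴.
T = (2.337×10⁹)^(1/4).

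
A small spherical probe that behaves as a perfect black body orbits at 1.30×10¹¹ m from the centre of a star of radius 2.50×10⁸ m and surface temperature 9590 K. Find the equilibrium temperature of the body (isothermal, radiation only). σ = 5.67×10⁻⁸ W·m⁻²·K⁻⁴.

The star's surface emits σT_*⁴; at distance d the flux is S = σT_*⁴(R_*/d)².
S = 5.67×10⁻⁸·(9590)⁴·(2.50×10⁸/1.30×10¹¹)² = 1774 W/m².
For an isothermal sphere T⁴ = (1−a)S/(4σ) = 7.820×10⁹ K⁴.

T ≈ 297 K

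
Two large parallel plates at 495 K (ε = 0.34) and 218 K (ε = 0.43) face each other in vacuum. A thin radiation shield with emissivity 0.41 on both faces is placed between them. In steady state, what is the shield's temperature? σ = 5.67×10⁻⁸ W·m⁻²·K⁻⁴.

In steady state the net flux on the hot side equals that on the cold side.
σ(T₁⁴−T_s⁴)/D₁ = σ(T_s⁴−T₂⁴)/D₂, with D₁ = 1/ε₁+1/ε_s−1 = 4.380, D₂ = 1/ε_s+1/ε₂−1 = 3.765.
Solve for T_s⁴: T_s⁴ = (D₂·T₁⁴ + D₁·T₂⁴)/(D₁+D₂) = 2.896×10¹⁰ K⁴.

T_s ≈ 413 K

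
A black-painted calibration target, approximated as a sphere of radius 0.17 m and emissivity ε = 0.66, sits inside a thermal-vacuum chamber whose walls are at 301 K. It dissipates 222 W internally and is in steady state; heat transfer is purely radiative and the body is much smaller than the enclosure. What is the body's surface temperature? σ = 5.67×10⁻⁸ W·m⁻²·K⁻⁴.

T ≈ 396 K

For a small grey body in a large enclosure, net radiated power = εσA(T⁴ − T_w⁴).
Steady state: P = εσA(T⁴ − T_w⁴) with A = 4πr² = 0.3632 m².
T⁴ = P/(εσA) + T_w⁴ = 222/(0.66·5.67×10⁻⁸·0.3632) + (301)⁴
    = 1.633×10¹⁰ + 8.209×10⁹ = 2.454×10¹⁰ K⁴.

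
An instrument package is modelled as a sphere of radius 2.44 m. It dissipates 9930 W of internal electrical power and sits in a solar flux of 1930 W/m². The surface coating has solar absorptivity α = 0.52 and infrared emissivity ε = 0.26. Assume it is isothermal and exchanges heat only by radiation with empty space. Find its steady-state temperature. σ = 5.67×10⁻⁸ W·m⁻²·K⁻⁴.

At steady state, absorbed solar power + internal power = radiated power.
Absorbed: α·S·A_cross = 0.52·1930·18.70 = 18770 W (cross-section πr²).
Total input = 18770 + 9930 = 28700 W.
Radiated: εσ·A_surf·T⁴ with A_surf = 4πr² = 74.82 m².
T⁴ = 28700/(0.26·5.67×10⁻⁸·74.82) = 2.602×10¹⁰ K⁴.

T ≈ 402 K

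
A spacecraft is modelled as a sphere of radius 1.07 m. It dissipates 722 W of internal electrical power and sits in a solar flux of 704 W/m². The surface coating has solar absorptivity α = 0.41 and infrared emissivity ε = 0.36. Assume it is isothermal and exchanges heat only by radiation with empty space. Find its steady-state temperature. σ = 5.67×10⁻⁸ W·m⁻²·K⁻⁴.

At steady state, absorbed solar power + internal power = radiated power.
Absorbed: α·S·A_cross = 0.41·704·3.597 = 1038 W (cross-section πr²).
Total input = 1038 + 722 = 1760 W.
Radiated: εσ·A_surf·T⁴ with A_surf = 4πr² = 14.39 m².
T⁴ = 1760/(0.36·5.67×10⁻⁸·14.39) = 5.994×10⁹ K⁴.

T ≈ 278 K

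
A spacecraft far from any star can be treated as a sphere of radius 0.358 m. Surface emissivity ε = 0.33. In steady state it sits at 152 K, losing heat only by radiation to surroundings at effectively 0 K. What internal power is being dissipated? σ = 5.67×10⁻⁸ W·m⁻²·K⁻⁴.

Steady state: P = εσA T⁴.
A = 4πr² = 1.611 m²; T⁴ = (152)⁴ = 5.338×10⁸ K⁴.
P = 0.33 × 5.67×10⁻⁸ × 1.611 × 5.338×10⁸.

P ≈ 16.1 W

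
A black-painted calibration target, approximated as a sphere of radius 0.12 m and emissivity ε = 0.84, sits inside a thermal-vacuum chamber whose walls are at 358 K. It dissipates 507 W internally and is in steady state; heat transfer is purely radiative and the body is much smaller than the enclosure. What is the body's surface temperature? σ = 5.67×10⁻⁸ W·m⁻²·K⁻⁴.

For a small grey body in a large enclosure, net radiated power = εσA(T⁴ − T_w⁴).
Steady state: P = εσA(T⁴ − T_w⁴) with A = 4πr² = 0.1810 m².
T⁴ = P/(εσA) + T_w⁴ = 507/(0.84·5.67×10⁻⁸·0.1810) + (358)⁴
    = 5.883×10¹⁰ + 1.643×10¹⁰ = 7.525×10¹⁰ K⁴.

T ≈ 524 K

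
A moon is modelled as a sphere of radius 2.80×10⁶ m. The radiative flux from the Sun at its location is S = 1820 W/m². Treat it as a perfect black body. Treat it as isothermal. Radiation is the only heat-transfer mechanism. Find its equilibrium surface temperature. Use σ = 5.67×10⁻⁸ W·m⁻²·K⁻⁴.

T ≈ 299 K

At equilibrium, absorbed power = emitted power.
Absorbing cross-section = πr² = 2.463×10¹³ m²; emitting surface = 4πr² = 9.852×10¹³ m² (ratio 4).
S·A_cross = εσ·A_surf·T⁴  ⇒  T⁴ = S/(4σ).
T⁴ = 1.00·1820/(4·5.67×10⁻⁸) = 8.025×10⁹ K⁴.
T = (8.025×10⁹)^(1/4).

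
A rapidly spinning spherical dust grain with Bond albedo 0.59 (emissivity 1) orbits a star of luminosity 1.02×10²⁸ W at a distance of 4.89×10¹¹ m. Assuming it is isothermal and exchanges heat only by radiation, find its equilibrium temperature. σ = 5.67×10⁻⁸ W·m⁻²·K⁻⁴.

T ≈ 280 K

First find the stellar flux at distance d: S = L/(4πd²) = 1.02×10²⁸/(4π·(4.89×10¹¹)²) = 3394 W/m².
For an isothermal sphere, absorbed (1−a)S·πr² = emitted σ·4πr²·T⁴, so T⁴ = (1−a)S/(4σ).
T⁴ = 0.410·3394/(4·5.67×10⁻⁸) = 6.136×10⁹ K⁴.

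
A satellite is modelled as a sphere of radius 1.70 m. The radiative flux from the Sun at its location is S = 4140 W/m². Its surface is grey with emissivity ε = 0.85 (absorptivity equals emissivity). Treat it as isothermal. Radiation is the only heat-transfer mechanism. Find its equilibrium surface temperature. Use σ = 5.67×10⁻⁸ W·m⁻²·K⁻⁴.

T ≈ 368 K

At equilibrium, absorbed power = emitted power.
Absorbing cross-section = πr² = 9.079 m²; emitting surface = 4πr² = 36.32 m² (ratio 4).
εS·A_cross = εσ·A_surf·T⁴  ⇒  T⁴ = S/(4σ)   (ε cancels).
T⁴ = 4140/(4·5.67×10⁻⁸) = 1.825×10¹⁰ K⁴.
T = (1.825×10¹⁰)^(1/4).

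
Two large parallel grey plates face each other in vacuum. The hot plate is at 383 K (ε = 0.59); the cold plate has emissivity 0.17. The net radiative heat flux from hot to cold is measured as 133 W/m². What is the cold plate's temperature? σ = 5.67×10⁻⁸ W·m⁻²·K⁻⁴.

T₂ ≈ 279 K

q = σ(T₁⁴ − T₂⁴)/(1/ε₁ + 1/ε₂ − 1); denominator = 6.577.
T₂⁴ = T₁⁴ − q·(1/ε₁+1/ε₂−1)/σ = 2.152×10¹⁰ − 133·6.577/5.67×10⁻⁸
    = 6.090×10⁹ K⁴.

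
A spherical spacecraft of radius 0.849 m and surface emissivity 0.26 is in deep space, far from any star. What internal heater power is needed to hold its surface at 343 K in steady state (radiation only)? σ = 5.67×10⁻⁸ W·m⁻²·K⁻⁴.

P ≈ 1850 W

P = εσ·4πr²·T⁴.
4πr² = 9.058 m²; T⁴ = 1.384×10¹⁰ K⁴.
P = 0.26·5.67×10⁻⁸·9.058·1.384×10¹⁰.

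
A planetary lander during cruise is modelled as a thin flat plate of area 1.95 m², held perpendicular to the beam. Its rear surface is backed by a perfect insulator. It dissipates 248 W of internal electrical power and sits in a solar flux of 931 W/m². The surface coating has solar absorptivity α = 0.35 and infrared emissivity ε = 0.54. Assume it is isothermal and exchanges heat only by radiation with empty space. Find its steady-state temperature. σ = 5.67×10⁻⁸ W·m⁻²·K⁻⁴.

At steady state, absorbed solar power + internal power = radiated power.
Absorbed: α·S·A_cross = 0.35·931·1.950 = 635.4 W (cross-section A).
Total input = 635.4 + 248 = 883.4 W.
Radiated: εσ·A_surf·T⁴ with A_surf = A = 1.950 m².
T⁴ = 883.4/(0.54·5.67×10⁻⁸·1.950) = 1.480×10¹⁰ K⁴.

T ≈ 349 K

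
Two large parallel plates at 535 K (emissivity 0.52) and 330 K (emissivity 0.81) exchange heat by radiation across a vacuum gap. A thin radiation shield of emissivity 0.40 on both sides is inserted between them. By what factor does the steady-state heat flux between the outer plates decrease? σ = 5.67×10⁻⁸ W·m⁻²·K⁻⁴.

factor ≈ 2.85

Without shield: q₀ = σΔ(T⁴)/(1/ε₁+1/ε₂−1) with denominator 2.158.
With shield the two gaps are in series; the resistances add: (1/ε₁+1/ε_s−1)+(1/ε_s+1/ε₂−1) = 3.423+2.735 = 6.158.
Heat-flux ratio q₀/q = 6.158/2.158.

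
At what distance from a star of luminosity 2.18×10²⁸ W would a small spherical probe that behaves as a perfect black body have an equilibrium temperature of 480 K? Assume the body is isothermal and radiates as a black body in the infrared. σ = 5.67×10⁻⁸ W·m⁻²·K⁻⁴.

For an isothermal black-emitting sphere, (1−a)S·πr² = σ·4πr²·T⁴ ⇒ S = 4σT⁴/(1−a).
S = 4·5.67×10⁻⁸·(480)⁴/1.00 = 12040 W/m².
Flux falls as S = L/(4πd²), so d = √(L/(4πS)) = √(2.18×10²⁸/(4π·12040)).

d ≈ 3.80×10¹¹ m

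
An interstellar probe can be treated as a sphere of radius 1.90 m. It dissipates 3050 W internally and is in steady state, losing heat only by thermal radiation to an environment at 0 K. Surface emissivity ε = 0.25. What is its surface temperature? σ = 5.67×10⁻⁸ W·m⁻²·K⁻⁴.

T ≈ 262 K

Steady state: internal power = radiated power, P = εσA T⁴.
Radiating area A = 4πr² = 45.36 m².
T⁴ = P/(εσA) = 3050/(0.25·5.67×10⁻⁸·45.36) = 4.743×10⁹ K⁴.
T = (4.743×10⁹)^(1/4).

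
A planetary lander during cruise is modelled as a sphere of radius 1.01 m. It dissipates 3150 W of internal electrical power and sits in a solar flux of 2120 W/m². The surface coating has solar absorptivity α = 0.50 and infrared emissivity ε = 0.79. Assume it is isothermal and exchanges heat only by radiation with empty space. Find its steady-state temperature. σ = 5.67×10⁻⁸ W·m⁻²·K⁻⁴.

At steady state, absorbed solar power + internal power = radiated power.
Absorbed: α·S·A_cross = 0.50·2120·3.205 = 3397 W (cross-section πr²).
Total input = 3397 + 3150 = 6547 W.
Radiated: εσ·A_surf·T⁴ with A_surf = 4πr² = 12.82 m².
T⁴ = 6547/(0.79·5.67×10⁻⁸·12.82) = 1.140×10¹⁰ K⁴.

T ≈ 327 K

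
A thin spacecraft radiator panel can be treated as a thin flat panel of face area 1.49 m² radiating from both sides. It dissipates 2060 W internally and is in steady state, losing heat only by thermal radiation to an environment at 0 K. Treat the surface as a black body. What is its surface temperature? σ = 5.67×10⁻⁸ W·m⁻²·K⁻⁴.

T ≈ 332 K

Steady state: internal power = radiated power, P = εσA T⁴.
Radiating area A = 2·1.49 = 2.980 m².
T⁴ = P/(εσA) = 2060/(1.0·5.67×10⁻⁸·2.980) = 1.219×10¹⁰ K⁴.
T = (1.219×10¹⁰)^(1/4).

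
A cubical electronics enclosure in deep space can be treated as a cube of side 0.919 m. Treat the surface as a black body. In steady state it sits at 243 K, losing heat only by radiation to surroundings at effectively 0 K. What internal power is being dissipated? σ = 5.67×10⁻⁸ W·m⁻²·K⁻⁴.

P ≈ 1000 W

Steady state: P = εσA T⁴.
A = 6L² = 5.067 m²; T⁴ = (243)⁴ = 3.487×10⁹ K⁴.
P = 1.0 × 5.67×10⁻⁸ × 5.067 × 3.487×10⁹.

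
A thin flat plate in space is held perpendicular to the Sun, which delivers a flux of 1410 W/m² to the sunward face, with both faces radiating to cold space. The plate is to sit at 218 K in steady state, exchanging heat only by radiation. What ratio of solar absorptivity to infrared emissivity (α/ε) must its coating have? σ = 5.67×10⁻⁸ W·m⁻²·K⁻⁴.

Balance: αS·A = εσ·2A·T⁴ ⇒ α/ε = 2σT⁴/S.
α/ε = 2·5.67×10⁻⁸·(218)⁴/1410 = 2·5.67×10⁻⁸·2.259×10⁹/1410.

α/ε ≈ 0.182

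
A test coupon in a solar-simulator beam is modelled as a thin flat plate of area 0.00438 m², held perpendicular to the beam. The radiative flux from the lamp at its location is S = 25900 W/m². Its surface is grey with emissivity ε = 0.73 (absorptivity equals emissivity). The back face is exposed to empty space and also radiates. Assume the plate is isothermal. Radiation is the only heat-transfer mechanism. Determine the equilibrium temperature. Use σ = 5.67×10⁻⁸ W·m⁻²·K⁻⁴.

At equilibrium, absorbed power = emitted power.
Absorbing cross-section = A = 0.004380 m²; emitting surface = 2A = 0.008760 m² (ratio 2).
εS·A_cross = εσ·A_surf·T⁴  ⇒  T⁴ = S/(2σ)   (ε cancels).
T⁴ = 25900/(2·5.67×10⁻⁸) = 2.284×10¹¹ K⁴.
T = (2.284×10¹¹)^(1/4).

T ≈ 691 K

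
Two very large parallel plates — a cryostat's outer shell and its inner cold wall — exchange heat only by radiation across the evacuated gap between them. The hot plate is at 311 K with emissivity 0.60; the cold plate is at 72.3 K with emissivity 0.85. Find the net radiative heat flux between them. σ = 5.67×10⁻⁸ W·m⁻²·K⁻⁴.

For two infinite grey parallel plates, q = σ(T₁⁴ − T₂⁴)/(1/ε₁ + 1/ε₂ − 1).
T₁⁴ − T₂⁴ = 9.355×10⁹ − 2.732×10⁷ = 9.328×10⁹ K⁴.
1/ε₁ + 1/ε₂ − 1 = 1.667 + 1.176 − 1 = 1.843.
q = 5.67×10⁻⁸ × 9.328×10⁹ / 1.843.

q ≈ 287 W/m²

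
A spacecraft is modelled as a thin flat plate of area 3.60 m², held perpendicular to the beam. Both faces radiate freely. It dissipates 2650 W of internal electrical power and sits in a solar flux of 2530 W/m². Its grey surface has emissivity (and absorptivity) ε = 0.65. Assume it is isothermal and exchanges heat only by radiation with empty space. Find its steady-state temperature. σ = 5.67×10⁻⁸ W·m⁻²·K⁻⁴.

T ≈ 424 K

At steady state, absorbed solar power + internal power = radiated power.
Absorbed: α·S·A_cross = 0.65·2530·3.600 = 5920 W (cross-section A).
Total input = 5920 + 2650 = 8570 W.
Radiated: εσ·A_surf·T⁴ with A_surf = 2A = 7.200 m².
T⁴ = 8570/(0.65·5.67×10⁻⁸·7.200) = 3.230×10¹⁰ K⁴.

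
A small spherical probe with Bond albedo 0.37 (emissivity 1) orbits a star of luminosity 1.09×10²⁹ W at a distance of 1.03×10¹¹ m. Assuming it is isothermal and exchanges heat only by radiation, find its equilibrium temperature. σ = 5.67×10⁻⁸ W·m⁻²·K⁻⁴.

T ≈ 1230 K

First find the stellar flux at distance d: S = L/(4πd²) = 1.09×10²⁹/(4π·(1.03×10¹¹)²) = 8.176×10⁵ W/m².
For an isothermal sphere, absorbed (1−a)S·πr² = emitted σ·4πr²·T⁴, so T⁴ = (1−a)S/(4σ).
T⁴ = 0.630·8.176×10⁵/(4·5.67×10⁻⁸) = 2.271×10¹² K⁴.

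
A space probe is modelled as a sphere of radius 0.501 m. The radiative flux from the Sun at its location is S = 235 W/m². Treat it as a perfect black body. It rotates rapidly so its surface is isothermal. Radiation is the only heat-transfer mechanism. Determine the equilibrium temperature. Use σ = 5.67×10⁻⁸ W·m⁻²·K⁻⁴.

T ≈ 179 K

At equilibrium, absorbed power = emitted power.
Absorbing cross-section = πr² = 0.7885 m²; emitting surface = 4πr² = 3.154 m² (ratio 4).
S·A_cross = εσ·A_surf·T⁴  ⇒  T⁴ = S/(4σ).
T⁴ = 1.00·235/(4·5.67×10⁻⁸) = 1.036×10⁹ K⁴.
T = (1.036×10⁹)^(1/4).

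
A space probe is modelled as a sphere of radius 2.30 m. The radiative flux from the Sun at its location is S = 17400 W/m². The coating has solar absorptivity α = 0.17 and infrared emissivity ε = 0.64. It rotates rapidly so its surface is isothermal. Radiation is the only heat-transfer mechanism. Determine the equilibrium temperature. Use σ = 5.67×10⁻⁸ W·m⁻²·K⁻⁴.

T ≈ 378 K

At equilibrium, absorbed power = emitted power.
Absorbing cross-section = πr² = 16.62 m²; emitting surface = 4πr² = 66.48 m² (ratio 4).
αS·A_cross = εσ·A_surf·T⁴  ⇒  T⁴ = αS/(ε·4σ).
T⁴ = 0.170·17400/(0.64·4·5.67×10⁻⁸) = 2.038×10¹⁰ K⁴.
T = (2.038×10¹⁰)^(1/4).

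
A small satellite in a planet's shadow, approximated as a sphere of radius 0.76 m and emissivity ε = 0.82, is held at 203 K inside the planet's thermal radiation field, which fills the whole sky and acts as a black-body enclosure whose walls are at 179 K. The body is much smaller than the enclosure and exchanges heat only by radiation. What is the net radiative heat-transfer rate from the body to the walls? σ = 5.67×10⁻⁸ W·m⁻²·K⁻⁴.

For a small grey body in a large enclosure: P_net = εσA(T_body⁴ − T_wall⁴).
A = 4πr² = 7.258 m²; T_body⁴ − T_wall⁴ = 1.698×10⁹ − 1.027×10⁹ = 6.716×10⁸ K⁴.
|P_net| = 0.82·5.67×10⁻⁸·7.258·6.716×10⁸.

P_net ≈ 227 W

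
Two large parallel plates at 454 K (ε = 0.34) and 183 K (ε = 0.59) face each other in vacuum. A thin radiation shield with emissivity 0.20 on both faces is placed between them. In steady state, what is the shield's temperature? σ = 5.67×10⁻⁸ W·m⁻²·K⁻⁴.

T_s ≈ 375 K

In steady state the net flux on the hot side equals that on the cold side.
σ(T₁⁴−T_s⁴)/D₁ = σ(T_s⁴−T₂⁴)/D₂, with D₁ = 1/ε₁+1/ε_s−1 = 6.941, D₂ = 1/ε_s+1/ε₂−1 = 5.695.
Solve for T_s⁴: T_s⁴ = (D₂·T₁⁴ + D₁·T₂⁴)/(D₁+D₂) = 1.976×10¹⁰ K⁴.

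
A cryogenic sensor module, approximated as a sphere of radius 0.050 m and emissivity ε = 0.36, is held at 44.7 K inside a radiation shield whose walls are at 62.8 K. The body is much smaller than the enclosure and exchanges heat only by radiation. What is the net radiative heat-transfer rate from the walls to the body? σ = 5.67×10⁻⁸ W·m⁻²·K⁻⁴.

P_net ≈ 0.00741 W

For a small grey body in a large enclosure: P_net = εσA(T_body⁴ − T_wall⁴).
A = 4πr² = 0.03142 m²; T_body⁴ − T_wall⁴ = 3.992×10⁶ − 1.555×10⁷ = -1.156×10⁷ K⁴.
|P_net| = 0.36·5.67×10⁻⁸·0.03142·1.156×10⁷.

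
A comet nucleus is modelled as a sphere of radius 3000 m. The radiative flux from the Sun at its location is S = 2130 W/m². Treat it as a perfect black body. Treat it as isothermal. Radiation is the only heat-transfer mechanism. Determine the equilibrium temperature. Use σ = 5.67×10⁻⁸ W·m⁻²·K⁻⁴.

At equilibrium, absorbed power = emitted power.
Absorbing cross-section = πr² = 2.827×10⁷ m²; emitting surface = 4πr² = 1.131×10⁸ m² (ratio 4).
S·A_cross = εσ·A_surf·T⁴  ⇒  T⁴ = S/(4σ).
T⁴ = 1.00·2130/(4·5.67×10⁻⁸) = 9.392×10⁹ K⁴.
T = (9.392×10⁹)^(1/4).

T ≈ 311 K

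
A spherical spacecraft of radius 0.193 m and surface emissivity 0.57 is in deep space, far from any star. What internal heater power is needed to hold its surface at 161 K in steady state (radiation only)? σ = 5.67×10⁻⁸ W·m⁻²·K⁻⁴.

P ≈ 10.2 W

P = εσ·4πr²·T⁴.
4πr² = 0.4681 m²; T⁴ = 6.719×10⁸ K⁴.
P = 0.57·5.67×10⁻⁸·0.4681·6.719×10⁸.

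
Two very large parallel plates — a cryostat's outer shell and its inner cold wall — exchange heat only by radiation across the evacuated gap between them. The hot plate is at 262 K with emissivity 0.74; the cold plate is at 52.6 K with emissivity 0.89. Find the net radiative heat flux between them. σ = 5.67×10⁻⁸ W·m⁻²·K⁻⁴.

For two infinite grey parallel plates, q = σ(T₁⁴ − T₂⁴)/(1/ε₁ + 1/ε₂ − 1).
T₁⁴ − T₂⁴ = 4.712×10⁹ − 7.655×10⁶ = 4.704×10⁹ K⁴.
1/ε₁ + 1/ε₂ − 1 = 1.351 + 1.124 − 1 = 1.475.
q = 5.67×10⁻⁸ × 4.704×10⁹ / 1.475.

q ≈ 181 W/m²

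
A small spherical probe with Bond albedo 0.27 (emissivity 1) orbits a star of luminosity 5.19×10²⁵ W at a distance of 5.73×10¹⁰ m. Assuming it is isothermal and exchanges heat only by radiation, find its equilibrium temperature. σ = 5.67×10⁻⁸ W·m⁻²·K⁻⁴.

T ≈ 252 K

First find the stellar flux at distance d: S = L/(4πd²) = 5.19×10²⁵/(4π·(5.73×10¹⁰)²) = 1258 W/m².
For an isothermal sphere, absorbed (1−a)S·πr² = emitted σ·4πr²·T⁴, so T⁴ = (1−a)S/(4σ).
T⁴ = 0.730·1258/(4·5.67×10⁻⁸) = 4.049×10⁹ K⁴.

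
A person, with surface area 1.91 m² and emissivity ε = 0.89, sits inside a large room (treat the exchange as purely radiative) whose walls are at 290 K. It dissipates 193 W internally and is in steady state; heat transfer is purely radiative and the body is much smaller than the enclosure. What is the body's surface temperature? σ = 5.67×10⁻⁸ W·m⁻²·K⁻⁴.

For a small grey body in a large enclosure, net radiated power = εσA(T⁴ − T_w⁴).
Steady state: P = εσA(T⁴ − T_w⁴) with A = 1.91 m².
T⁴ = P/(εσA) + T_w⁴ = 193/(0.89·5.67×10⁻⁸·1.910) + (290)⁴
    = 2.002×10⁹ + 7.073×10⁹ = 9.075×10⁹ K⁴.

T ≈ 309 K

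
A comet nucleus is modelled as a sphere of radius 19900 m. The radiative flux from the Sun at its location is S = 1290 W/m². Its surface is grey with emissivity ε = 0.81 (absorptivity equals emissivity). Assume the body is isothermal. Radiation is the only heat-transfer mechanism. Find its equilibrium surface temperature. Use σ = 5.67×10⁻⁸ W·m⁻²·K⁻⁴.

At equilibrium, absorbed power = emitted power.
Absorbing cross-section = πr² = 1.244×10⁹ m²; emitting surface = 4πr² = 4.976×10⁹ m² (ratio 4).
εS·A_cross = εσ·A_surf·T⁴  ⇒  T⁴ = S/(4σ)   (ε cancels).
T⁴ = 1290/(4·5.67×10⁻⁸) = 5.688×10⁹ K⁴.
T = (5.688×10⁹)^(1/4).

T ≈ 275 K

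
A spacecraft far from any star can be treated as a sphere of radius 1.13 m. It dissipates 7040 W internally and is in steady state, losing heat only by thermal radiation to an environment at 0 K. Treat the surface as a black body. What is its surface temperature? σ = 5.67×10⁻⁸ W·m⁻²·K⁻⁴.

Steady state: internal power = radiated power, P = εσA T⁴.
Radiating area A = 4πr² = 16.05 m².
T⁴ = P/(εσA) = 7040/(1.0·5.67×10⁻⁸·16.05) = 7.738×10⁹ K⁴.
T = (7.738×10⁹)^(1/4).

T ≈ 297 K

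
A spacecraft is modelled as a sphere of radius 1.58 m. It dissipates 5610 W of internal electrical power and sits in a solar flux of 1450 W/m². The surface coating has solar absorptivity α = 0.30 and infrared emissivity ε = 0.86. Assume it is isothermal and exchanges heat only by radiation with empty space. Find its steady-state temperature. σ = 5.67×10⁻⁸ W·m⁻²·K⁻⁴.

T ≈ 277 K

At steady state, absorbed solar power + internal power = radiated power.
Absorbed: α·S·A_cross = 0.30·1450·7.843 = 3412 W (cross-section πr²).
Total input = 3412 + 5610 = 9022 W.
Radiated: εσ·A_surf·T⁴ with A_surf = 4πr² = 31.37 m².
T⁴ = 9022/(0.86·5.67×10⁻⁸·31.37) = 5.898×10⁹ K⁴.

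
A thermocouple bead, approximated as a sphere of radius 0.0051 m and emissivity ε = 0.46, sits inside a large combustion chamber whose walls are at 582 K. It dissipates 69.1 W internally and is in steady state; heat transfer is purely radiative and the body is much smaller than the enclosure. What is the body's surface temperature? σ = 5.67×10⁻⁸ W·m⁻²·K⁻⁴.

For a small grey body in a large enclosure, net radiated power = εσA(T⁴ − T_w⁴).
Steady state: P = εσA(T⁴ − T_w⁴) with A = 4πr² = 3.269×10⁻⁴ m².
T⁴ = P/(εσA) + T_w⁴ = 69.1/(0.46·5.67×10⁻⁸·3.269×10⁻⁴) + (582)⁴
    = 8.106×10¹² + 1.147×10¹¹ = 8.220×10¹² K⁴.

T ≈ 1690 K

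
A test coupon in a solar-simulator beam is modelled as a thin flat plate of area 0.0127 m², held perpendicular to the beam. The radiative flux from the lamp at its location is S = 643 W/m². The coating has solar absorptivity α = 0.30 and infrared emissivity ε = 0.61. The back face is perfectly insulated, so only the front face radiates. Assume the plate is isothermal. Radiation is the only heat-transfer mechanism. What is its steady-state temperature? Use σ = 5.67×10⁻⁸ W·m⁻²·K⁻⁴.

At equilibrium, absorbed power = emitted power.
Absorbing cross-section = A = 0.01270 m²; emitting surface = A = 0.01270 m² (ratio 1).
αS·A_cross = εσ·A_surf·T⁴  ⇒  T⁴ = αS/(ε·1σ).
T⁴ = 0.300·643/(0.61·1·5.67×10⁻⁸) = 5.577×10⁹ K⁴.
T = (5.577×10⁹)^(1/4).

T ≈ 273 K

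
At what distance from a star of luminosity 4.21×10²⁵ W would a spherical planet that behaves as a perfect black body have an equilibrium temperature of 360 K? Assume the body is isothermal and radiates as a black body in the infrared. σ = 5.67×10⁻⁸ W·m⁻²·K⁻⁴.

d ≈ 2.97×10¹⁰ m

For an isothermal black-emitting sphere, (1−a)S·πr² = σ·4πr²·T⁴ ⇒ S = 4σT⁴/(1−a).
S = 4·5.67×10⁻⁸·(360)⁴/1.00 = 3809 W/m².
Flux falls as S = L/(4πd²), so d = √(L/(4πS)) = √(4.21×10²⁵/(4π·3809)).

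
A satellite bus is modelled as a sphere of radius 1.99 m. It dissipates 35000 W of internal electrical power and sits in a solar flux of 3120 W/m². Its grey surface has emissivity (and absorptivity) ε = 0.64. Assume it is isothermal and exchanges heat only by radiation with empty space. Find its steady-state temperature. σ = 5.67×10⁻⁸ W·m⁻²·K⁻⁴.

T ≈ 427 K

At steady state, absorbed solar power + internal power = radiated power.
Absorbed: α·S·A_cross = 0.64·3120·12.44 = 24840 W (cross-section πr²).
Total input = 24840 + 35000 = 59840 W.
Radiated: εσ·A_surf·T⁴ with A_surf = 4πr² = 49.76 m².
T⁴ = 59840/(0.64·5.67×10⁻⁸·49.76) = 3.314×10¹⁰ K⁴.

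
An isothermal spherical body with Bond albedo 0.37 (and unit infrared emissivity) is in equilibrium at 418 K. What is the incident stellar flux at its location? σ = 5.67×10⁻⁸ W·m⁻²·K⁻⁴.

(1−a)S·πr² = σ·4πr²·T⁴ ⇒ S = 4σT⁴/(1−a).
S = 4·5.67×10⁻⁸·3.053×10¹⁰/0.630.

S ≈ 11000 W/m²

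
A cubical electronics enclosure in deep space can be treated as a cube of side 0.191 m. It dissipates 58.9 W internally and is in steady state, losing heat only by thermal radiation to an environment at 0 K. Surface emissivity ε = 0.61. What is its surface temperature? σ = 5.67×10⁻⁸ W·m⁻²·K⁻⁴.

Steady state: internal power = radiated power, P = εσA T⁴.
Radiating area A = 6L² = 0.2189 m².
T⁴ = P/(εσA) = 58.9/(0.61·5.67×10⁻⁸·0.2189) = 7.780×10⁹ K⁴.
T = (7.780×10⁹)^(1/4).

T ≈ 297 K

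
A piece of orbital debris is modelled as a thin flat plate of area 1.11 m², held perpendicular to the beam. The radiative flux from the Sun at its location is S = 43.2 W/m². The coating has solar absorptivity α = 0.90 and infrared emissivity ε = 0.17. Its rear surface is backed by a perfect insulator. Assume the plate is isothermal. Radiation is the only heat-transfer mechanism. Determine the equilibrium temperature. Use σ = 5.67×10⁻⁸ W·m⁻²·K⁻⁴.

At equilibrium, absorbed power = emitted power.
Absorbing cross-section = A = 1.110 m²; emitting surface = A = 1.110 m² (ratio 1).
αS·A_cross = εσ·A_surf·T⁴  ⇒  T⁴ = αS/(ε·1σ).
T⁴ = 0.900·43.2/(0.17·1·5.67×10⁻⁸) = 4.034×10⁹ K⁴.
T = (4.034×10⁹)^(1/4).

T ≈ 252 K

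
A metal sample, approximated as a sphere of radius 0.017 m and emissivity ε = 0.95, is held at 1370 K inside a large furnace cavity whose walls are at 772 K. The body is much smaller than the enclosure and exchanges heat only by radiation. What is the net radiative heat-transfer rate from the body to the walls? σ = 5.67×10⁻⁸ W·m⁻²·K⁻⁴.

For a small grey body in a large enclosure: P_net = εσA(T_body⁴ − T_wall⁴).
A = 4πr² = 0.003632 m²; T_body⁴ − T_wall⁴ = 3.523×10¹² − 3.552×10¹¹ = 3.168×10¹² K⁴.
|P_net| = 0.95·5.67×10⁻⁸·0.003632·3.168×10¹².

P_net ≈ 620 W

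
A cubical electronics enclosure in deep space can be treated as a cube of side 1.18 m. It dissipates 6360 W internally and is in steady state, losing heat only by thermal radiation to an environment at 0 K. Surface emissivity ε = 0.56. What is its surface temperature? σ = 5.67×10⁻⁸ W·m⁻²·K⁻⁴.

T ≈ 393 K

Steady state: internal power = radiated power, P = εσA T⁴.
Radiating area A = 6L² = 8.354 m².
T⁴ = P/(εσA) = 6360/(0.56·5.67×10⁻⁸·8.354) = 2.398×10¹⁰ K⁴.
T = (2.398×10¹⁰)^(1/4).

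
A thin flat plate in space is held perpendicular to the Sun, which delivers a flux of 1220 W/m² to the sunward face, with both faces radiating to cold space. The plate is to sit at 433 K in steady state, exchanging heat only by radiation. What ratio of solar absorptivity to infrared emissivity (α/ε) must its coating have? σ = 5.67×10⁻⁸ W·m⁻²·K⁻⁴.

Balance: αS·A = εσ·2A·T⁴ ⇒ α/ε = 2σT⁴/S.
α/ε = 2·5.67×10⁻⁸·(433)⁴/1220 = 2·5.67×10⁻⁸·3.515×10¹⁰/1220.

α/ε ≈ 3.27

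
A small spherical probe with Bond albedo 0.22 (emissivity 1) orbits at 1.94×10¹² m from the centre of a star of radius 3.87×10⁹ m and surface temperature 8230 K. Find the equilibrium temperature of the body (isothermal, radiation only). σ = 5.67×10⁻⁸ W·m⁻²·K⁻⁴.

The star's surface emits σT_*⁴; at distance d the flux is S = σT_*⁴(R_*/d)².
S = 5.67×10⁻⁸·(8230)⁴·(3.87×10⁹/1.94×10¹²)² = 1035 W/m².
For an isothermal sphere T⁴ = (1−a)S/(4σ) = 3.560×10⁹ K⁴.

T ≈ 244 K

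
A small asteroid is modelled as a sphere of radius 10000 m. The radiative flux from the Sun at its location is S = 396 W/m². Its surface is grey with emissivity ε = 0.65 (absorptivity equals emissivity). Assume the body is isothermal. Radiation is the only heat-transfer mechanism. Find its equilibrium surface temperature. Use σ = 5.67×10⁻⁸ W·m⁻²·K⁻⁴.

T ≈ 204 K

At equilibrium, absorbed power = emitted power.
Absorbing cross-section = πr² = 3.142×10⁸ m²; emitting surface = 4πr² = 1.257×10⁹ m² (ratio 4).
εS·A_cross = εσ·A_surf·T⁴  ⇒  T⁴ = S/(4σ)   (ε cancels).
T⁴ = 396/(4·5.67×10⁻⁸) = 1.746×10⁹ K⁴.
T = (1.746×10⁹)^(1/4).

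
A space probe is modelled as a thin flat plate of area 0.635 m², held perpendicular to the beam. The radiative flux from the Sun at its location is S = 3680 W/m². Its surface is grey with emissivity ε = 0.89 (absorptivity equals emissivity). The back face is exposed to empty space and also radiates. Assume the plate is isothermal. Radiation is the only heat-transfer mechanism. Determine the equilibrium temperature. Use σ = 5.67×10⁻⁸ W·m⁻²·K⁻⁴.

T ≈ 424 K

At equilibrium, absorbed power = emitted power.
Absorbing cross-section = A = 0.6350 m²; emitting surface = 2A = 1.270 m² (ratio 2).
εS·A_cross = εσ·A_surf·T⁴  ⇒  T⁴ = S/(2σ)   (ε cancels).
T⁴ = 3680/(2·5.67×10⁻⁸) = 3.245×10¹⁰ K⁴.
T = (3.245×10¹⁰)^(1/4).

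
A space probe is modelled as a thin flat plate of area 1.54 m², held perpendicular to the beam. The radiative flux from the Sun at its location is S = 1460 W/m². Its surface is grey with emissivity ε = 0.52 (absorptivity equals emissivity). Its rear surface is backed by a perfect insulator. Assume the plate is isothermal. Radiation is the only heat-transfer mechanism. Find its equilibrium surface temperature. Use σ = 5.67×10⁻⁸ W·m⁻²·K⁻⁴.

At equilibrium, absorbed power = emitted power.
Absorbing cross-section = A = 1.540 m²; emitting surface = A = 1.540 m² (ratio 1).
εS·A_cross = εσ·A_surf·T⁴  ⇒  T⁴ = S/(1σ)   (ε cancels).
T⁴ = 1460/(1·5.67×10⁻⁸) = 2.575×10¹⁰ K⁴.
T = (2.575×10¹⁰)^(1/4).

T ≈ 401 K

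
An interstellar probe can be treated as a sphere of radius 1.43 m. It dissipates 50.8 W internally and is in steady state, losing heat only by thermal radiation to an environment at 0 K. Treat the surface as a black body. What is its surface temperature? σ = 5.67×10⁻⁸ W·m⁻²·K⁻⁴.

Steady state: internal power = radiated power, P = εσA T⁴.
Radiating area A = 4πr² = 25.70 m².
T⁴ = P/(εσA) = 50.8/(1.0·5.67×10⁻⁸·25.70) = 3.487×10⁷ K⁴.
T = (3.487×10⁷)^(1/4).

T ≈ 76.8 K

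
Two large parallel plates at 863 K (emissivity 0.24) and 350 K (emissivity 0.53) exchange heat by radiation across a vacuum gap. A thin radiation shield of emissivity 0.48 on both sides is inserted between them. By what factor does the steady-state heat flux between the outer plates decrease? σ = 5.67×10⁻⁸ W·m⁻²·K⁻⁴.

factor ≈ 1.63

Without shield: q₀ = σΔ(T⁴)/(1/ε₁+1/ε₂−1) with denominator 5.053.
With shield the two gaps are in series; the resistances add: (1/ε₁+1/ε_s−1)+(1/ε_s+1/ε₂−1) = 5.250+2.970 = 8.220.
Heat-flux ratio q₀/q = 8.220/5.053.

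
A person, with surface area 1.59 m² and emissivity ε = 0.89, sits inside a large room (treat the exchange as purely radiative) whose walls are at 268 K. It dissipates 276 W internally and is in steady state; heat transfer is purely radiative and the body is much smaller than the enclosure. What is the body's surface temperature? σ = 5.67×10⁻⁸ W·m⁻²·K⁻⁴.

T ≈ 305 K

For a small grey body in a large enclosure, net radiated power = εσA(T⁴ − T_w⁴).
Steady state: P = εσA(T⁴ − T_w⁴) with A = 1.59 m².
T⁴ = P/(εσA) + T_w⁴ = 276/(0.89·5.67×10⁻⁸·1.590) + (268)⁴
    = 3.440×10⁹ + 5.159×10⁹ = 8.599×10⁹ K⁴.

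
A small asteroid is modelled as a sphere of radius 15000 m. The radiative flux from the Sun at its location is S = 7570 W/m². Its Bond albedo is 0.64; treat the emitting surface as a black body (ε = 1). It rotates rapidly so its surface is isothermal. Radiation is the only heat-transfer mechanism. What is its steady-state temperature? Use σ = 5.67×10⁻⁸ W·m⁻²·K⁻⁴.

T ≈ 331 K

At equilibrium, absorbed power = emitted power.
Absorbing cross-section = πr² = 7.069×10⁸ m²; emitting surface = 4πr² = 2.827×10⁹ m² (ratio 4).
(1−a)S·A_cross = εσ·A_surf·T⁴  ⇒  T⁴ = (1−a)S/(4σ).
T⁴ = 0.360·7570/(4·5.67×10⁻⁸) = 1.202×10¹⁰ K⁴.
T = (1.202×10¹⁰)^(1/4).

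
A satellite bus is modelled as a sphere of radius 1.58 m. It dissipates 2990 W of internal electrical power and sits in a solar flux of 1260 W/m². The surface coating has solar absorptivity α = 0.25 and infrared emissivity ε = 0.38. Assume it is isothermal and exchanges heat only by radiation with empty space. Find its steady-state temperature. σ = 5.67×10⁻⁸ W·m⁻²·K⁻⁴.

T ≈ 300 K

At steady state, absorbed solar power + internal power = radiated power.
Absorbed: α·S·A_cross = 0.25·1260·7.843 = 2470 W (cross-section πr²).
Total input = 2470 + 2990 = 5460 W.
Radiated: εσ·A_surf·T⁴ with A_surf = 4πr² = 31.37 m².
T⁴ = 5460/(0.38·5.67×10⁻⁸·31.37) = 8.079×10⁹ K⁴.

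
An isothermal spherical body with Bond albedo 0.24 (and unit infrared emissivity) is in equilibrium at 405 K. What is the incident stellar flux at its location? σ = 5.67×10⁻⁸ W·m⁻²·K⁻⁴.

(1−a)S·πr² = σ·4πr²·T⁴ ⇒ S = 4σT⁴/(1−a).
S = 4·5.67×10⁻⁸·2.690×10¹⁰/0.760.

S ≈ 8030 W/m²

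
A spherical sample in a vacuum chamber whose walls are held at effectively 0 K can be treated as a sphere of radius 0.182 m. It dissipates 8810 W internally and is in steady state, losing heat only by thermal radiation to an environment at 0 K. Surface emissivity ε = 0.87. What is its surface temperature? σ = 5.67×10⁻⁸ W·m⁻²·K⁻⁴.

Steady state: internal power = radiated power, P = εσA T⁴.
Radiating area A = 4πr² = 0.4162 m².
T⁴ = P/(εσA) = 8810/(0.87·5.67×10⁻⁸·0.4162) = 4.291×10¹¹ K⁴.
T = (4.291×10¹¹)^(1/4).

T ≈ 809 K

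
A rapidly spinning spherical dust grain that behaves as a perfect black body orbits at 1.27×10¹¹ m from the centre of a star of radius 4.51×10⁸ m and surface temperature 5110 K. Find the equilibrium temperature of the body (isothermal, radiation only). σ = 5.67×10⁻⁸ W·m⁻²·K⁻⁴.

T ≈ 215 K

The star's surface emits σT_*⁴; at distance d the flux is S = σT_*⁴(R_*/d)².
S = 5.67×10⁻⁸·(5110)⁴·(4.51×10⁸/1.27×10¹¹)² = 487.5 W/m².
For an isothermal sphere T⁴ = (1−a)S/(4σ) = 2.150×10⁹ K⁴.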